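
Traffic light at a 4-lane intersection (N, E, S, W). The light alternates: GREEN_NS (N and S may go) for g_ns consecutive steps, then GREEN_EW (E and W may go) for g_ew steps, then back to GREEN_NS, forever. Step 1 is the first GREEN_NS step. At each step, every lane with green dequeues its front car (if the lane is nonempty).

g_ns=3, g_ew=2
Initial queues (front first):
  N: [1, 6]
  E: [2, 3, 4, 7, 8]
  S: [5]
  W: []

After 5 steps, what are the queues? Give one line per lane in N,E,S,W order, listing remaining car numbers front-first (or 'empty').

Step 1 [NS]: N:car1-GO,E:wait,S:car5-GO,W:wait | queues: N=1 E=5 S=0 W=0
Step 2 [NS]: N:car6-GO,E:wait,S:empty,W:wait | queues: N=0 E=5 S=0 W=0
Step 3 [NS]: N:empty,E:wait,S:empty,W:wait | queues: N=0 E=5 S=0 W=0
Step 4 [EW]: N:wait,E:car2-GO,S:wait,W:empty | queues: N=0 E=4 S=0 W=0
Step 5 [EW]: N:wait,E:car3-GO,S:wait,W:empty | queues: N=0 E=3 S=0 W=0

N: empty
E: 4 7 8
S: empty
W: empty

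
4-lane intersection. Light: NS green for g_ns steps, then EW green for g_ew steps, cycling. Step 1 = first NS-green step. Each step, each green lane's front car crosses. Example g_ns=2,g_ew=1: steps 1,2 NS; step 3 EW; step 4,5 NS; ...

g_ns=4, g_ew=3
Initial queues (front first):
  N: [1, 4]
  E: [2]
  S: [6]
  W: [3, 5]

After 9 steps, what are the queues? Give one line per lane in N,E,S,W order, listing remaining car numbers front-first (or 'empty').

Step 1 [NS]: N:car1-GO,E:wait,S:car6-GO,W:wait | queues: N=1 E=1 S=0 W=2
Step 2 [NS]: N:car4-GO,E:wait,S:empty,W:wait | queues: N=0 E=1 S=0 W=2
Step 3 [NS]: N:empty,E:wait,S:empty,W:wait | queues: N=0 E=1 S=0 W=2
Step 4 [NS]: N:empty,E:wait,S:empty,W:wait | queues: N=0 E=1 S=0 W=2
Step 5 [EW]: N:wait,E:car2-GO,S:wait,W:car3-GO | queues: N=0 E=0 S=0 W=1
Step 6 [EW]: N:wait,E:empty,S:wait,W:car5-GO | queues: N=0 E=0 S=0 W=0

N: empty
E: empty
S: empty
W: empty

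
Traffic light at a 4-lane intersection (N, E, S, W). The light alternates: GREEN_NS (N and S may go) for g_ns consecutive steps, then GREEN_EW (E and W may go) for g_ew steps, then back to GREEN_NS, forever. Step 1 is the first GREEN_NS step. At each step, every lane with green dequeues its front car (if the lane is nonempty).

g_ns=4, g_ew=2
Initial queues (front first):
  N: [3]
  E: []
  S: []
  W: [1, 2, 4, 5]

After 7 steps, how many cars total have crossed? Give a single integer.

Step 1 [NS]: N:car3-GO,E:wait,S:empty,W:wait | queues: N=0 E=0 S=0 W=4
Step 2 [NS]: N:empty,E:wait,S:empty,W:wait | queues: N=0 E=0 S=0 W=4
Step 3 [NS]: N:empty,E:wait,S:empty,W:wait | queues: N=0 E=0 S=0 W=4
Step 4 [NS]: N:empty,E:wait,S:empty,W:wait | queues: N=0 E=0 S=0 W=4
Step 5 [EW]: N:wait,E:empty,S:wait,W:car1-GO | queues: N=0 E=0 S=0 W=3
Step 6 [EW]: N:wait,E:empty,S:wait,W:car2-GO | queues: N=0 E=0 S=0 W=2
Step 7 [NS]: N:empty,E:wait,S:empty,W:wait | queues: N=0 E=0 S=0 W=2
Cars crossed by step 7: 3

Answer: 3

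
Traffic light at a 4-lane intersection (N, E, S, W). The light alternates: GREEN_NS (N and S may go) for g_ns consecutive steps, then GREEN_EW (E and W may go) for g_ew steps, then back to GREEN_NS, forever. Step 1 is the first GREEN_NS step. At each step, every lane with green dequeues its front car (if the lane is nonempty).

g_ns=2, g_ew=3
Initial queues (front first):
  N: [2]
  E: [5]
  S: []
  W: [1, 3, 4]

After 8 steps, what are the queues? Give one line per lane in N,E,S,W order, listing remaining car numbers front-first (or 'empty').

Step 1 [NS]: N:car2-GO,E:wait,S:empty,W:wait | queues: N=0 E=1 S=0 W=3
Step 2 [NS]: N:empty,E:wait,S:empty,W:wait | queues: N=0 E=1 S=0 W=3
Step 3 [EW]: N:wait,E:car5-GO,S:wait,W:car1-GO | queues: N=0 E=0 S=0 W=2
Step 4 [EW]: N:wait,E:empty,S:wait,W:car3-GO | queues: N=0 E=0 S=0 W=1
Step 5 [EW]: N:wait,E:empty,S:wait,W:car4-GO | queues: N=0 E=0 S=0 W=0

N: empty
E: empty
S: empty
W: empty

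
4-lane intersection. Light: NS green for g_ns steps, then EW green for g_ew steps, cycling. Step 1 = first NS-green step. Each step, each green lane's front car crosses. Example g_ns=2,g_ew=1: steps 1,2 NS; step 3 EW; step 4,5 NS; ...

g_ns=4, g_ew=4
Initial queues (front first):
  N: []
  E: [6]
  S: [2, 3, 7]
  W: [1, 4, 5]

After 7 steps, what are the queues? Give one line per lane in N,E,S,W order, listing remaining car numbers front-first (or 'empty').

Step 1 [NS]: N:empty,E:wait,S:car2-GO,W:wait | queues: N=0 E=1 S=2 W=3
Step 2 [NS]: N:empty,E:wait,S:car3-GO,W:wait | queues: N=0 E=1 S=1 W=3
Step 3 [NS]: N:empty,E:wait,S:car7-GO,W:wait | queues: N=0 E=1 S=0 W=3
Step 4 [NS]: N:empty,E:wait,S:empty,W:wait | queues: N=0 E=1 S=0 W=3
Step 5 [EW]: N:wait,E:car6-GO,S:wait,W:car1-GO | queues: N=0 E=0 S=0 W=2
Step 6 [EW]: N:wait,E:empty,S:wait,W:car4-GO | queues: N=0 E=0 S=0 W=1
Step 7 [EW]: N:wait,E:empty,S:wait,W:car5-GO | queues: N=0 E=0 S=0 W=0

N: empty
E: empty
S: empty
W: empty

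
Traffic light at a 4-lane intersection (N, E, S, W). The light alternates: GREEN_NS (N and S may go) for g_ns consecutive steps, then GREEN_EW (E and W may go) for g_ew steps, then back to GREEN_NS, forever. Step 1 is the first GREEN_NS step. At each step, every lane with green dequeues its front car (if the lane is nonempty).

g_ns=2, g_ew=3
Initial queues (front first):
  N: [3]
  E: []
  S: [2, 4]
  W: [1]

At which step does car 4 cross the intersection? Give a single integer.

Step 1 [NS]: N:car3-GO,E:wait,S:car2-GO,W:wait | queues: N=0 E=0 S=1 W=1
Step 2 [NS]: N:empty,E:wait,S:car4-GO,W:wait | queues: N=0 E=0 S=0 W=1
Step 3 [EW]: N:wait,E:empty,S:wait,W:car1-GO | queues: N=0 E=0 S=0 W=0
Car 4 crosses at step 2

2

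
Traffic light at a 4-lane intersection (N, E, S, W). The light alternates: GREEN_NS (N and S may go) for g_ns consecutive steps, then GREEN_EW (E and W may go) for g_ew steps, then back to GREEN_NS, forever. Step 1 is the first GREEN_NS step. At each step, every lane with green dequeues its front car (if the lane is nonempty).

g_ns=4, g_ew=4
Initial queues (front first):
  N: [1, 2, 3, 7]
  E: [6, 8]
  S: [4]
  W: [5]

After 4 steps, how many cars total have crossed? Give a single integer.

Answer: 5

Derivation:
Step 1 [NS]: N:car1-GO,E:wait,S:car4-GO,W:wait | queues: N=3 E=2 S=0 W=1
Step 2 [NS]: N:car2-GO,E:wait,S:empty,W:wait | queues: N=2 E=2 S=0 W=1
Step 3 [NS]: N:car3-GO,E:wait,S:empty,W:wait | queues: N=1 E=2 S=0 W=1
Step 4 [NS]: N:car7-GO,E:wait,S:empty,W:wait | queues: N=0 E=2 S=0 W=1
Cars crossed by step 4: 5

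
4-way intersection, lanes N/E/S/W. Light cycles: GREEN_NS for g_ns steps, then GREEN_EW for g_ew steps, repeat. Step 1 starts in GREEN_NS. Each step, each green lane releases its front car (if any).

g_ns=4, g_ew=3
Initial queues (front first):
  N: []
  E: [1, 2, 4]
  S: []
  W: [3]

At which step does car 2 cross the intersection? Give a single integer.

Step 1 [NS]: N:empty,E:wait,S:empty,W:wait | queues: N=0 E=3 S=0 W=1
Step 2 [NS]: N:empty,E:wait,S:empty,W:wait | queues: N=0 E=3 S=0 W=1
Step 3 [NS]: N:empty,E:wait,S:empty,W:wait | queues: N=0 E=3 S=0 W=1
Step 4 [NS]: N:empty,E:wait,S:empty,W:wait | queues: N=0 E=3 S=0 W=1
Step 5 [EW]: N:wait,E:car1-GO,S:wait,W:car3-GO | queues: N=0 E=2 S=0 W=0
Step 6 [EW]: N:wait,E:car2-GO,S:wait,W:empty | queues: N=0 E=1 S=0 W=0
Step 7 [EW]: N:wait,E:car4-GO,S:wait,W:empty | queues: N=0 E=0 S=0 W=0
Car 2 crosses at step 6

6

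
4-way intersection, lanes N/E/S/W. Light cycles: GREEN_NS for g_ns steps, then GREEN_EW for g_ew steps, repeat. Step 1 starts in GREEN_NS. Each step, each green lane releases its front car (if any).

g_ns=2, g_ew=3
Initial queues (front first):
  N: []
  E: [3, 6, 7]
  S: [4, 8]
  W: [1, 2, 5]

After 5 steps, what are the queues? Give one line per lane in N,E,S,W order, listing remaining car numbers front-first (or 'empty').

Step 1 [NS]: N:empty,E:wait,S:car4-GO,W:wait | queues: N=0 E=3 S=1 W=3
Step 2 [NS]: N:empty,E:wait,S:car8-GO,W:wait | queues: N=0 E=3 S=0 W=3
Step 3 [EW]: N:wait,E:car3-GO,S:wait,W:car1-GO | queues: N=0 E=2 S=0 W=2
Step 4 [EW]: N:wait,E:car6-GO,S:wait,W:car2-GO | queues: N=0 E=1 S=0 W=1
Step 5 [EW]: N:wait,E:car7-GO,S:wait,W:car5-GO | queues: N=0 E=0 S=0 W=0

N: empty
E: empty
S: empty
W: empty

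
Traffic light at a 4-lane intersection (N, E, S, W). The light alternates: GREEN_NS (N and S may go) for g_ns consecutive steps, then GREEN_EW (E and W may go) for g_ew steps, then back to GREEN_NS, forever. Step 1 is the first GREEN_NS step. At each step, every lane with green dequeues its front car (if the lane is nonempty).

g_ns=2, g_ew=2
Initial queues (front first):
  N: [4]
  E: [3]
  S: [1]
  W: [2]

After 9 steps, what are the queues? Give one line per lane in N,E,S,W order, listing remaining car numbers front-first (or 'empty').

Step 1 [NS]: N:car4-GO,E:wait,S:car1-GO,W:wait | queues: N=0 E=1 S=0 W=1
Step 2 [NS]: N:empty,E:wait,S:empty,W:wait | queues: N=0 E=1 S=0 W=1
Step 3 [EW]: N:wait,E:car3-GO,S:wait,W:car2-GO | queues: N=0 E=0 S=0 W=0

N: empty
E: empty
S: empty
W: empty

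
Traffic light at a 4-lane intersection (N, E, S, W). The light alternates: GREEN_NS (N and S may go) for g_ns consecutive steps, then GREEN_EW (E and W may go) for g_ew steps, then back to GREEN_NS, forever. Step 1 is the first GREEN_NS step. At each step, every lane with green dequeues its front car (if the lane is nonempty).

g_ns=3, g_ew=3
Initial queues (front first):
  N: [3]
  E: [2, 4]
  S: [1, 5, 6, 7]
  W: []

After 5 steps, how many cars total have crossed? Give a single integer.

Step 1 [NS]: N:car3-GO,E:wait,S:car1-GO,W:wait | queues: N=0 E=2 S=3 W=0
Step 2 [NS]: N:empty,E:wait,S:car5-GO,W:wait | queues: N=0 E=2 S=2 W=0
Step 3 [NS]: N:empty,E:wait,S:car6-GO,W:wait | queues: N=0 E=2 S=1 W=0
Step 4 [EW]: N:wait,E:car2-GO,S:wait,W:empty | queues: N=0 E=1 S=1 W=0
Step 5 [EW]: N:wait,E:car4-GO,S:wait,W:empty | queues: N=0 E=0 S=1 W=0
Cars crossed by step 5: 6

Answer: 6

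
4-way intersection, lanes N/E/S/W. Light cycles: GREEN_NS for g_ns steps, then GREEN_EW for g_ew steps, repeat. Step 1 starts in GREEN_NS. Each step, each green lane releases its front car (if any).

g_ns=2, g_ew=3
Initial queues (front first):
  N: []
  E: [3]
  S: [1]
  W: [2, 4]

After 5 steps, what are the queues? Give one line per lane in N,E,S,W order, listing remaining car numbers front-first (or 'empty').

Step 1 [NS]: N:empty,E:wait,S:car1-GO,W:wait | queues: N=0 E=1 S=0 W=2
Step 2 [NS]: N:empty,E:wait,S:empty,W:wait | queues: N=0 E=1 S=0 W=2
Step 3 [EW]: N:wait,E:car3-GO,S:wait,W:car2-GO | queues: N=0 E=0 S=0 W=1
Step 4 [EW]: N:wait,E:empty,S:wait,W:car4-GO | queues: N=0 E=0 S=0 W=0

N: empty
E: empty
S: empty
W: empty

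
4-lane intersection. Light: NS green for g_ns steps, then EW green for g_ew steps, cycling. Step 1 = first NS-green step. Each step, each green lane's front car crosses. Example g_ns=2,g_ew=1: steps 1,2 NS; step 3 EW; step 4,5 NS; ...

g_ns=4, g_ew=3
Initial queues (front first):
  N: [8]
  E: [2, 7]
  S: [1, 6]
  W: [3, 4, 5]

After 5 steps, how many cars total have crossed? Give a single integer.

Answer: 5

Derivation:
Step 1 [NS]: N:car8-GO,E:wait,S:car1-GO,W:wait | queues: N=0 E=2 S=1 W=3
Step 2 [NS]: N:empty,E:wait,S:car6-GO,W:wait | queues: N=0 E=2 S=0 W=3
Step 3 [NS]: N:empty,E:wait,S:empty,W:wait | queues: N=0 E=2 S=0 W=3
Step 4 [NS]: N:empty,E:wait,S:empty,W:wait | queues: N=0 E=2 S=0 W=3
Step 5 [EW]: N:wait,E:car2-GO,S:wait,W:car3-GO | queues: N=0 E=1 S=0 W=2
Cars crossed by step 5: 5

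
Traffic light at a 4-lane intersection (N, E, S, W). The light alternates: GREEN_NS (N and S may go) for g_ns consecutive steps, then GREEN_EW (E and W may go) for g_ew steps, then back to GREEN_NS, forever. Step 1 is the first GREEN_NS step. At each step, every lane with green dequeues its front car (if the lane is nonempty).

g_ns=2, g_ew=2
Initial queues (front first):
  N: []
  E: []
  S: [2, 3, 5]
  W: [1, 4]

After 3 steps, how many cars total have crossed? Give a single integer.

Step 1 [NS]: N:empty,E:wait,S:car2-GO,W:wait | queues: N=0 E=0 S=2 W=2
Step 2 [NS]: N:empty,E:wait,S:car3-GO,W:wait | queues: N=0 E=0 S=1 W=2
Step 3 [EW]: N:wait,E:empty,S:wait,W:car1-GO | queues: N=0 E=0 S=1 W=1
Cars crossed by step 3: 3

Answer: 3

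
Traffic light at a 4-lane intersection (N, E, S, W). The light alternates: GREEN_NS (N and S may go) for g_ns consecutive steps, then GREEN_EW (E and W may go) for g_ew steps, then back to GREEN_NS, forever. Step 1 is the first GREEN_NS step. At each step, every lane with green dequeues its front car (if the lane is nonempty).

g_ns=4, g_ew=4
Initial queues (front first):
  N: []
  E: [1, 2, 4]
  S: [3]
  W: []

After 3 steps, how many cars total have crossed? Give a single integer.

Answer: 1

Derivation:
Step 1 [NS]: N:empty,E:wait,S:car3-GO,W:wait | queues: N=0 E=3 S=0 W=0
Step 2 [NS]: N:empty,E:wait,S:empty,W:wait | queues: N=0 E=3 S=0 W=0
Step 3 [NS]: N:empty,E:wait,S:empty,W:wait | queues: N=0 E=3 S=0 W=0
Cars crossed by step 3: 1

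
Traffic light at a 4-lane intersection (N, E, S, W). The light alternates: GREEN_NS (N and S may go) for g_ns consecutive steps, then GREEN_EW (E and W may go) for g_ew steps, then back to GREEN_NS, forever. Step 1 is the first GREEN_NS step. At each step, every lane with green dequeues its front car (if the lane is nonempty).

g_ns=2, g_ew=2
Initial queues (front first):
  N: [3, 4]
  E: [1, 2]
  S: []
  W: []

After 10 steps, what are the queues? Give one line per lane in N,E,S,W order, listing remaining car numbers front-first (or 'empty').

Step 1 [NS]: N:car3-GO,E:wait,S:empty,W:wait | queues: N=1 E=2 S=0 W=0
Step 2 [NS]: N:car4-GO,E:wait,S:empty,W:wait | queues: N=0 E=2 S=0 W=0
Step 3 [EW]: N:wait,E:car1-GO,S:wait,W:empty | queues: N=0 E=1 S=0 W=0
Step 4 [EW]: N:wait,E:car2-GO,S:wait,W:empty | queues: N=0 E=0 S=0 W=0

N: empty
E: empty
S: empty
W: empty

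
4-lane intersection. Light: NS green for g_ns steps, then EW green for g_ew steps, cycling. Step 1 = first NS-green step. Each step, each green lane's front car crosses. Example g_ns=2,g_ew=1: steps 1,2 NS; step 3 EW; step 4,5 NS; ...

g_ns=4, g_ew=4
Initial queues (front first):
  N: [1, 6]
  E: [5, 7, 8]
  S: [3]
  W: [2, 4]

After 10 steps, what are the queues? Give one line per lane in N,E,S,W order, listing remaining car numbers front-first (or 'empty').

Step 1 [NS]: N:car1-GO,E:wait,S:car3-GO,W:wait | queues: N=1 E=3 S=0 W=2
Step 2 [NS]: N:car6-GO,E:wait,S:empty,W:wait | queues: N=0 E=3 S=0 W=2
Step 3 [NS]: N:empty,E:wait,S:empty,W:wait | queues: N=0 E=3 S=0 W=2
Step 4 [NS]: N:empty,E:wait,S:empty,W:wait | queues: N=0 E=3 S=0 W=2
Step 5 [EW]: N:wait,E:car5-GO,S:wait,W:car2-GO | queues: N=0 E=2 S=0 W=1
Step 6 [EW]: N:wait,E:car7-GO,S:wait,W:car4-GO | queues: N=0 E=1 S=0 W=0
Step 7 [EW]: N:wait,E:car8-GO,S:wait,W:empty | queues: N=0 E=0 S=0 W=0

N: empty
E: empty
S: empty
W: empty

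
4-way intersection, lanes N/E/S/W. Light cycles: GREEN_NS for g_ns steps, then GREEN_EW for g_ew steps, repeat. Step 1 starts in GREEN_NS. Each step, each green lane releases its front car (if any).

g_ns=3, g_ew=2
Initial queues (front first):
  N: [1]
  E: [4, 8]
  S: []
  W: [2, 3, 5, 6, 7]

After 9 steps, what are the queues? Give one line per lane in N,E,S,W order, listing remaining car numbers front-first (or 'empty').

Step 1 [NS]: N:car1-GO,E:wait,S:empty,W:wait | queues: N=0 E=2 S=0 W=5
Step 2 [NS]: N:empty,E:wait,S:empty,W:wait | queues: N=0 E=2 S=0 W=5
Step 3 [NS]: N:empty,E:wait,S:empty,W:wait | queues: N=0 E=2 S=0 W=5
Step 4 [EW]: N:wait,E:car4-GO,S:wait,W:car2-GO | queues: N=0 E=1 S=0 W=4
Step 5 [EW]: N:wait,E:car8-GO,S:wait,W:car3-GO | queues: N=0 E=0 S=0 W=3
Step 6 [NS]: N:empty,E:wait,S:empty,W:wait | queues: N=0 E=0 S=0 W=3
Step 7 [NS]: N:empty,E:wait,S:empty,W:wait | queues: N=0 E=0 S=0 W=3
Step 8 [NS]: N:empty,E:wait,S:empty,W:wait | queues: N=0 E=0 S=0 W=3
Step 9 [EW]: N:wait,E:empty,S:wait,W:car5-GO | queues: N=0 E=0 S=0 W=2

N: empty
E: empty
S: empty
W: 6 7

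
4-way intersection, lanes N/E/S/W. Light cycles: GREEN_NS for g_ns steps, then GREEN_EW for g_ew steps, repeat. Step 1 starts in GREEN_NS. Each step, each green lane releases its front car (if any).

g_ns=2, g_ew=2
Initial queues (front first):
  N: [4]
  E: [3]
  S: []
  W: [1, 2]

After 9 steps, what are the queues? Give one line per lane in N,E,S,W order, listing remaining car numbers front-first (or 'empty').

Step 1 [NS]: N:car4-GO,E:wait,S:empty,W:wait | queues: N=0 E=1 S=0 W=2
Step 2 [NS]: N:empty,E:wait,S:empty,W:wait | queues: N=0 E=1 S=0 W=2
Step 3 [EW]: N:wait,E:car3-GO,S:wait,W:car1-GO | queues: N=0 E=0 S=0 W=1
Step 4 [EW]: N:wait,E:empty,S:wait,W:car2-GO | queues: N=0 E=0 S=0 W=0

N: empty
E: empty
S: empty
W: empty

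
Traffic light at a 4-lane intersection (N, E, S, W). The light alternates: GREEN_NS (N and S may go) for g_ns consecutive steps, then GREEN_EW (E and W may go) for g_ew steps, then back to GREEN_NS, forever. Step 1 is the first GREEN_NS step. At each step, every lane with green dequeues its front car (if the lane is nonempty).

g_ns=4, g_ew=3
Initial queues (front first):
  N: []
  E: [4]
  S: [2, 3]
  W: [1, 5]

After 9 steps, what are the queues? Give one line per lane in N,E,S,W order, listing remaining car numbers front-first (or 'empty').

Step 1 [NS]: N:empty,E:wait,S:car2-GO,W:wait | queues: N=0 E=1 S=1 W=2
Step 2 [NS]: N:empty,E:wait,S:car3-GO,W:wait | queues: N=0 E=1 S=0 W=2
Step 3 [NS]: N:empty,E:wait,S:empty,W:wait | queues: N=0 E=1 S=0 W=2
Step 4 [NS]: N:empty,E:wait,S:empty,W:wait | queues: N=0 E=1 S=0 W=2
Step 5 [EW]: N:wait,E:car4-GO,S:wait,W:car1-GO | queues: N=0 E=0 S=0 W=1
Step 6 [EW]: N:wait,E:empty,S:wait,W:car5-GO | queues: N=0 E=0 S=0 W=0

N: empty
E: empty
S: empty
W: empty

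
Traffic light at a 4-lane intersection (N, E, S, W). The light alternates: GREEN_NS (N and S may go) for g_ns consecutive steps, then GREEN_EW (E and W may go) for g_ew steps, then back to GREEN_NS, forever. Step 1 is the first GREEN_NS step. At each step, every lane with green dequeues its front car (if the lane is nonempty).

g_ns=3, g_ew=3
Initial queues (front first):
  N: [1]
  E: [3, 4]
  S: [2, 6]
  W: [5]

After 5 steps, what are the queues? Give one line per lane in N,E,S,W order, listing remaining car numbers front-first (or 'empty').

Step 1 [NS]: N:car1-GO,E:wait,S:car2-GO,W:wait | queues: N=0 E=2 S=1 W=1
Step 2 [NS]: N:empty,E:wait,S:car6-GO,W:wait | queues: N=0 E=2 S=0 W=1
Step 3 [NS]: N:empty,E:wait,S:empty,W:wait | queues: N=0 E=2 S=0 W=1
Step 4 [EW]: N:wait,E:car3-GO,S:wait,W:car5-GO | queues: N=0 E=1 S=0 W=0
Step 5 [EW]: N:wait,E:car4-GO,S:wait,W:empty | queues: N=0 E=0 S=0 W=0

N: empty
E: empty
S: empty
W: empty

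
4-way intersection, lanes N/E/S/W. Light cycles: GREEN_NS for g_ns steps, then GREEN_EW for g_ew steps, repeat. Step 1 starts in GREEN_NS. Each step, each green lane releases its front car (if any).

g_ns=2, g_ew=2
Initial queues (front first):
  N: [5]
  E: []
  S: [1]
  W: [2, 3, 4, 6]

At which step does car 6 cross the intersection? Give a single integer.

Step 1 [NS]: N:car5-GO,E:wait,S:car1-GO,W:wait | queues: N=0 E=0 S=0 W=4
Step 2 [NS]: N:empty,E:wait,S:empty,W:wait | queues: N=0 E=0 S=0 W=4
Step 3 [EW]: N:wait,E:empty,S:wait,W:car2-GO | queues: N=0 E=0 S=0 W=3
Step 4 [EW]: N:wait,E:empty,S:wait,W:car3-GO | queues: N=0 E=0 S=0 W=2
Step 5 [NS]: N:empty,E:wait,S:empty,W:wait | queues: N=0 E=0 S=0 W=2
Step 6 [NS]: N:empty,E:wait,S:empty,W:wait | queues: N=0 E=0 S=0 W=2
Step 7 [EW]: N:wait,E:empty,S:wait,W:car4-GO | queues: N=0 E=0 S=0 W=1
Step 8 [EW]: N:wait,E:empty,S:wait,W:car6-GO | queues: N=0 E=0 S=0 W=0
Car 6 crosses at step 8

8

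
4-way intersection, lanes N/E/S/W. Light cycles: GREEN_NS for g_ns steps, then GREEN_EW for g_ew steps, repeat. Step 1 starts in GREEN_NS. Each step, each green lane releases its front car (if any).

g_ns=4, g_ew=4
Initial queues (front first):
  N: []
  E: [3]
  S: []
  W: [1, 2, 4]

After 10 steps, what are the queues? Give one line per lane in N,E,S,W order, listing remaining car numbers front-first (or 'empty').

Step 1 [NS]: N:empty,E:wait,S:empty,W:wait | queues: N=0 E=1 S=0 W=3
Step 2 [NS]: N:empty,E:wait,S:empty,W:wait | queues: N=0 E=1 S=0 W=3
Step 3 [NS]: N:empty,E:wait,S:empty,W:wait | queues: N=0 E=1 S=0 W=3
Step 4 [NS]: N:empty,E:wait,S:empty,W:wait | queues: N=0 E=1 S=0 W=3
Step 5 [EW]: N:wait,E:car3-GO,S:wait,W:car1-GO | queues: N=0 E=0 S=0 W=2
Step 6 [EW]: N:wait,E:empty,S:wait,W:car2-GO | queues: N=0 E=0 S=0 W=1
Step 7 [EW]: N:wait,E:empty,S:wait,W:car4-GO | queues: N=0 E=0 S=0 W=0

N: empty
E: empty
S: empty
W: empty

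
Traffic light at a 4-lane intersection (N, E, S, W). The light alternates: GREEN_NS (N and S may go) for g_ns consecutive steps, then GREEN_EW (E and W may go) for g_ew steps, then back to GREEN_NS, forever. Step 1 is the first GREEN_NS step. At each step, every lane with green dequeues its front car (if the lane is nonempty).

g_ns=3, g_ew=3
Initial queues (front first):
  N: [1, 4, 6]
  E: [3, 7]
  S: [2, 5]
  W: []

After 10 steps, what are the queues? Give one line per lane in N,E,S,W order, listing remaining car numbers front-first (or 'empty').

Step 1 [NS]: N:car1-GO,E:wait,S:car2-GO,W:wait | queues: N=2 E=2 S=1 W=0
Step 2 [NS]: N:car4-GO,E:wait,S:car5-GO,W:wait | queues: N=1 E=2 S=0 W=0
Step 3 [NS]: N:car6-GO,E:wait,S:empty,W:wait | queues: N=0 E=2 S=0 W=0
Step 4 [EW]: N:wait,E:car3-GO,S:wait,W:empty | queues: N=0 E=1 S=0 W=0
Step 5 [EW]: N:wait,E:car7-GO,S:wait,W:empty | queues: N=0 E=0 S=0 W=0

N: empty
E: empty
S: empty
W: empty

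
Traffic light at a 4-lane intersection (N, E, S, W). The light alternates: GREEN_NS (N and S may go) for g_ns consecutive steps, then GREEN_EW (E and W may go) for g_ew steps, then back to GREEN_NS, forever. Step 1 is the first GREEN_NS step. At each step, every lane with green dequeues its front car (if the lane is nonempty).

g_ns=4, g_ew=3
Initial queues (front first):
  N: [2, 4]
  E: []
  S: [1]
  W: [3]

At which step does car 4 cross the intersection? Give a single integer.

Step 1 [NS]: N:car2-GO,E:wait,S:car1-GO,W:wait | queues: N=1 E=0 S=0 W=1
Step 2 [NS]: N:car4-GO,E:wait,S:empty,W:wait | queues: N=0 E=0 S=0 W=1
Step 3 [NS]: N:empty,E:wait,S:empty,W:wait | queues: N=0 E=0 S=0 W=1
Step 4 [NS]: N:empty,E:wait,S:empty,W:wait | queues: N=0 E=0 S=0 W=1
Step 5 [EW]: N:wait,E:empty,S:wait,W:car3-GO | queues: N=0 E=0 S=0 W=0
Car 4 crosses at step 2

2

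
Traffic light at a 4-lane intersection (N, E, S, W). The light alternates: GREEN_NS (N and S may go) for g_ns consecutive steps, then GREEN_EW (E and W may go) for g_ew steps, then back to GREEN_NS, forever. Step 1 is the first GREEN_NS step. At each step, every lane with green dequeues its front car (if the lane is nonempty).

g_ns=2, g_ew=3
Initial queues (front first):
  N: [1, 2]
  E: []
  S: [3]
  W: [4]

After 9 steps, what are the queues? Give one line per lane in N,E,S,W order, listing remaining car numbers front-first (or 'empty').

Step 1 [NS]: N:car1-GO,E:wait,S:car3-GO,W:wait | queues: N=1 E=0 S=0 W=1
Step 2 [NS]: N:car2-GO,E:wait,S:empty,W:wait | queues: N=0 E=0 S=0 W=1
Step 3 [EW]: N:wait,E:empty,S:wait,W:car4-GO | queues: N=0 E=0 S=0 W=0

N: empty
E: empty
S: empty
W: empty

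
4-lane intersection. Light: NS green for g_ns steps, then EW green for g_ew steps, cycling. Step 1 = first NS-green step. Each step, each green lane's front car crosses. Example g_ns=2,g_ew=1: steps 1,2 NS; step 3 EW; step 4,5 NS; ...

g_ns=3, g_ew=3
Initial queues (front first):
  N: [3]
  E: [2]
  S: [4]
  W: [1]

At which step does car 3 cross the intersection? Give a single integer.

Step 1 [NS]: N:car3-GO,E:wait,S:car4-GO,W:wait | queues: N=0 E=1 S=0 W=1
Step 2 [NS]: N:empty,E:wait,S:empty,W:wait | queues: N=0 E=1 S=0 W=1
Step 3 [NS]: N:empty,E:wait,S:empty,W:wait | queues: N=0 E=1 S=0 W=1
Step 4 [EW]: N:wait,E:car2-GO,S:wait,W:car1-GO | queues: N=0 E=0 S=0 W=0
Car 3 crosses at step 1

1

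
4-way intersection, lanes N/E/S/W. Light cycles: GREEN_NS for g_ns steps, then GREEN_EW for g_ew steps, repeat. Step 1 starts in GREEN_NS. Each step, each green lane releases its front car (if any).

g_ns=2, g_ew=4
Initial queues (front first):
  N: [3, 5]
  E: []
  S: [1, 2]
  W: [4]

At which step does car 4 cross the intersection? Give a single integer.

Step 1 [NS]: N:car3-GO,E:wait,S:car1-GO,W:wait | queues: N=1 E=0 S=1 W=1
Step 2 [NS]: N:car5-GO,E:wait,S:car2-GO,W:wait | queues: N=0 E=0 S=0 W=1
Step 3 [EW]: N:wait,E:empty,S:wait,W:car4-GO | queues: N=0 E=0 S=0 W=0
Car 4 crosses at step 3

3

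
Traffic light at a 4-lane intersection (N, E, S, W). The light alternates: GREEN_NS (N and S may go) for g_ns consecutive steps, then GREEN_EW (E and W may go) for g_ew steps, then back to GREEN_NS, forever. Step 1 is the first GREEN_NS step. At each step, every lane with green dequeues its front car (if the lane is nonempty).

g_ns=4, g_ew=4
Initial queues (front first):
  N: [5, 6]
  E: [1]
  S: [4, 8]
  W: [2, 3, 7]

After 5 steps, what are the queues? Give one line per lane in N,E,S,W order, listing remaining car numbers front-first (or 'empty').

Step 1 [NS]: N:car5-GO,E:wait,S:car4-GO,W:wait | queues: N=1 E=1 S=1 W=3
Step 2 [NS]: N:car6-GO,E:wait,S:car8-GO,W:wait | queues: N=0 E=1 S=0 W=3
Step 3 [NS]: N:empty,E:wait,S:empty,W:wait | queues: N=0 E=1 S=0 W=3
Step 4 [NS]: N:empty,E:wait,S:empty,W:wait | queues: N=0 E=1 S=0 W=3
Step 5 [EW]: N:wait,E:car1-GO,S:wait,W:car2-GO | queues: N=0 E=0 S=0 W=2

N: empty
E: empty
S: empty
W: 3 7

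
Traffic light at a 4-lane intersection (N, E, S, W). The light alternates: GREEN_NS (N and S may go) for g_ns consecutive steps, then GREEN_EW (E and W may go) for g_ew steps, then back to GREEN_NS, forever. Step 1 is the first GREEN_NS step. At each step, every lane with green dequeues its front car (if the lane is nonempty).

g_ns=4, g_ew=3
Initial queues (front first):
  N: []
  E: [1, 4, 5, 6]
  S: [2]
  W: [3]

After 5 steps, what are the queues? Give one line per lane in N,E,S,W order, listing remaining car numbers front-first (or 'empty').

Step 1 [NS]: N:empty,E:wait,S:car2-GO,W:wait | queues: N=0 E=4 S=0 W=1
Step 2 [NS]: N:empty,E:wait,S:empty,W:wait | queues: N=0 E=4 S=0 W=1
Step 3 [NS]: N:empty,E:wait,S:empty,W:wait | queues: N=0 E=4 S=0 W=1
Step 4 [NS]: N:empty,E:wait,S:empty,W:wait | queues: N=0 E=4 S=0 W=1
Step 5 [EW]: N:wait,E:car1-GO,S:wait,W:car3-GO | queues: N=0 E=3 S=0 W=0

N: empty
E: 4 5 6
S: empty
W: empty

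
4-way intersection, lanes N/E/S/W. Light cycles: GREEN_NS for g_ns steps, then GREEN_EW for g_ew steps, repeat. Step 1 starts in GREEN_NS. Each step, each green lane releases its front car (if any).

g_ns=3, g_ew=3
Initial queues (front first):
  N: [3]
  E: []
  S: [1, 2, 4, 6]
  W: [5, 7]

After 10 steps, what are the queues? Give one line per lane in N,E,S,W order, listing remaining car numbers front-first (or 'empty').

Step 1 [NS]: N:car3-GO,E:wait,S:car1-GO,W:wait | queues: N=0 E=0 S=3 W=2
Step 2 [NS]: N:empty,E:wait,S:car2-GO,W:wait | queues: N=0 E=0 S=2 W=2
Step 3 [NS]: N:empty,E:wait,S:car4-GO,W:wait | queues: N=0 E=0 S=1 W=2
Step 4 [EW]: N:wait,E:empty,S:wait,W:car5-GO | queues: N=0 E=0 S=1 W=1
Step 5 [EW]: N:wait,E:empty,S:wait,W:car7-GO | queues: N=0 E=0 S=1 W=0
Step 6 [EW]: N:wait,E:empty,S:wait,W:empty | queues: N=0 E=0 S=1 W=0
Step 7 [NS]: N:empty,E:wait,S:car6-GO,W:wait | queues: N=0 E=0 S=0 W=0

N: empty
E: empty
S: empty
W: empty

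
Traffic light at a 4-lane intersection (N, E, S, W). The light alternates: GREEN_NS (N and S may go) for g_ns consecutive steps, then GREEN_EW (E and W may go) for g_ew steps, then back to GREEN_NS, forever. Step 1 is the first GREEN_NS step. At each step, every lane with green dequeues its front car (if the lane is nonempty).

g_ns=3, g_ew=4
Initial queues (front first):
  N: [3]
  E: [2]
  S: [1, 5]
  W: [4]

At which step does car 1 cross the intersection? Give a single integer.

Step 1 [NS]: N:car3-GO,E:wait,S:car1-GO,W:wait | queues: N=0 E=1 S=1 W=1
Step 2 [NS]: N:empty,E:wait,S:car5-GO,W:wait | queues: N=0 E=1 S=0 W=1
Step 3 [NS]: N:empty,E:wait,S:empty,W:wait | queues: N=0 E=1 S=0 W=1
Step 4 [EW]: N:wait,E:car2-GO,S:wait,W:car4-GO | queues: N=0 E=0 S=0 W=0
Car 1 crosses at step 1

1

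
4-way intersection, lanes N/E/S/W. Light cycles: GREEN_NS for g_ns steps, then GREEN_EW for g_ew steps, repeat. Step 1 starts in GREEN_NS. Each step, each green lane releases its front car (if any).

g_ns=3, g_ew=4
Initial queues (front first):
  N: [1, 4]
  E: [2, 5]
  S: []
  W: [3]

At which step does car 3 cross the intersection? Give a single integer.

Step 1 [NS]: N:car1-GO,E:wait,S:empty,W:wait | queues: N=1 E=2 S=0 W=1
Step 2 [NS]: N:car4-GO,E:wait,S:empty,W:wait | queues: N=0 E=2 S=0 W=1
Step 3 [NS]: N:empty,E:wait,S:empty,W:wait | queues: N=0 E=2 S=0 W=1
Step 4 [EW]: N:wait,E:car2-GO,S:wait,W:car3-GO | queues: N=0 E=1 S=0 W=0
Step 5 [EW]: N:wait,E:car5-GO,S:wait,W:empty | queues: N=0 E=0 S=0 W=0
Car 3 crosses at step 4

4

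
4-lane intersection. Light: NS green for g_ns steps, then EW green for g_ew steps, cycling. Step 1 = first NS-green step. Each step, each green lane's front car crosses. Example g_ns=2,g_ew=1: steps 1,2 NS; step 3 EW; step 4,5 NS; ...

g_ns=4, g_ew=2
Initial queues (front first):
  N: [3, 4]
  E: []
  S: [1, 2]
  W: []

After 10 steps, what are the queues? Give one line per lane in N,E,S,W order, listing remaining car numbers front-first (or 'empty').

Step 1 [NS]: N:car3-GO,E:wait,S:car1-GO,W:wait | queues: N=1 E=0 S=1 W=0
Step 2 [NS]: N:car4-GO,E:wait,S:car2-GO,W:wait | queues: N=0 E=0 S=0 W=0

N: empty
E: empty
S: empty
W: empty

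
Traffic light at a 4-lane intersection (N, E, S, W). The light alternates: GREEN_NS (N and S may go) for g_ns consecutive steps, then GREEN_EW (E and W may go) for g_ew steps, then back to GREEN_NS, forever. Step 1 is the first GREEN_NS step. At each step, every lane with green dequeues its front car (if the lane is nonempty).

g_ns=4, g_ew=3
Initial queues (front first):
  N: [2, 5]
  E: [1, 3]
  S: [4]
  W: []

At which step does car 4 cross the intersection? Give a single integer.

Step 1 [NS]: N:car2-GO,E:wait,S:car4-GO,W:wait | queues: N=1 E=2 S=0 W=0
Step 2 [NS]: N:car5-GO,E:wait,S:empty,W:wait | queues: N=0 E=2 S=0 W=0
Step 3 [NS]: N:empty,E:wait,S:empty,W:wait | queues: N=0 E=2 S=0 W=0
Step 4 [NS]: N:empty,E:wait,S:empty,W:wait | queues: N=0 E=2 S=0 W=0
Step 5 [EW]: N:wait,E:car1-GO,S:wait,W:empty | queues: N=0 E=1 S=0 W=0
Step 6 [EW]: N:wait,E:car3-GO,S:wait,W:empty | queues: N=0 E=0 S=0 W=0
Car 4 crosses at step 1

1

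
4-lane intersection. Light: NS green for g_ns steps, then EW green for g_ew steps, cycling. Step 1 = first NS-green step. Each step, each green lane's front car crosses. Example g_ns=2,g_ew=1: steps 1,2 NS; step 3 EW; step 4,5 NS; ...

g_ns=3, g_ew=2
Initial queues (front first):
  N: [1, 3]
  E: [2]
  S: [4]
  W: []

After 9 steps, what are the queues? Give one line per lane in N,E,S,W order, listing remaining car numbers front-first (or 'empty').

Step 1 [NS]: N:car1-GO,E:wait,S:car4-GO,W:wait | queues: N=1 E=1 S=0 W=0
Step 2 [NS]: N:car3-GO,E:wait,S:empty,W:wait | queues: N=0 E=1 S=0 W=0
Step 3 [NS]: N:empty,E:wait,S:empty,W:wait | queues: N=0 E=1 S=0 W=0
Step 4 [EW]: N:wait,E:car2-GO,S:wait,W:empty | queues: N=0 E=0 S=0 W=0

N: empty
E: empty
S: empty
W: empty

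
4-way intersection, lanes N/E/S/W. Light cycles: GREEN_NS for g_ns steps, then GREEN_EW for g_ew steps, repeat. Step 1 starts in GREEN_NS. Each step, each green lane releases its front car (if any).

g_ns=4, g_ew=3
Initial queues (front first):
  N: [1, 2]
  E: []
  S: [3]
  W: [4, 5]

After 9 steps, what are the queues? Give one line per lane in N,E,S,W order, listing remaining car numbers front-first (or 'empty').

Step 1 [NS]: N:car1-GO,E:wait,S:car3-GO,W:wait | queues: N=1 E=0 S=0 W=2
Step 2 [NS]: N:car2-GO,E:wait,S:empty,W:wait | queues: N=0 E=0 S=0 W=2
Step 3 [NS]: N:empty,E:wait,S:empty,W:wait | queues: N=0 E=0 S=0 W=2
Step 4 [NS]: N:empty,E:wait,S:empty,W:wait | queues: N=0 E=0 S=0 W=2
Step 5 [EW]: N:wait,E:empty,S:wait,W:car4-GO | queues: N=0 E=0 S=0 W=1
Step 6 [EW]: N:wait,E:empty,S:wait,W:car5-GO | queues: N=0 E=0 S=0 W=0

N: empty
E: empty
S: empty
W: empty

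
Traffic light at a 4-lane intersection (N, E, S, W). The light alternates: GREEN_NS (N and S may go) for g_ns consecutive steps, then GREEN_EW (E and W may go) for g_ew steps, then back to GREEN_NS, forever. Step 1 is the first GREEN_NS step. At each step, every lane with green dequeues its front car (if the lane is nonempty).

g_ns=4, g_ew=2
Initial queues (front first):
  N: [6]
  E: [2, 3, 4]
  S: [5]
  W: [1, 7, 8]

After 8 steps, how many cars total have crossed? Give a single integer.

Step 1 [NS]: N:car6-GO,E:wait,S:car5-GO,W:wait | queues: N=0 E=3 S=0 W=3
Step 2 [NS]: N:empty,E:wait,S:empty,W:wait | queues: N=0 E=3 S=0 W=3
Step 3 [NS]: N:empty,E:wait,S:empty,W:wait | queues: N=0 E=3 S=0 W=3
Step 4 [NS]: N:empty,E:wait,S:empty,W:wait | queues: N=0 E=3 S=0 W=3
Step 5 [EW]: N:wait,E:car2-GO,S:wait,W:car1-GO | queues: N=0 E=2 S=0 W=2
Step 6 [EW]: N:wait,E:car3-GO,S:wait,W:car7-GO | queues: N=0 E=1 S=0 W=1
Step 7 [NS]: N:empty,E:wait,S:empty,W:wait | queues: N=0 E=1 S=0 W=1
Step 8 [NS]: N:empty,E:wait,S:empty,W:wait | queues: N=0 E=1 S=0 W=1
Cars crossed by step 8: 6

Answer: 6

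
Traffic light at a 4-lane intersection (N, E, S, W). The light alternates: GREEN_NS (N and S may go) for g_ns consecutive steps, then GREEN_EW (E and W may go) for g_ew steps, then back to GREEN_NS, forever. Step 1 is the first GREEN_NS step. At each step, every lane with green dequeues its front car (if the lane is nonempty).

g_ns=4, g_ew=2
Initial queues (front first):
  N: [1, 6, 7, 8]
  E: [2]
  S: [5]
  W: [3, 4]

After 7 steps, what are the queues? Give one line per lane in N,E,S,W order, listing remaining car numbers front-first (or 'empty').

Step 1 [NS]: N:car1-GO,E:wait,S:car5-GO,W:wait | queues: N=3 E=1 S=0 W=2
Step 2 [NS]: N:car6-GO,E:wait,S:empty,W:wait | queues: N=2 E=1 S=0 W=2
Step 3 [NS]: N:car7-GO,E:wait,S:empty,W:wait | queues: N=1 E=1 S=0 W=2
Step 4 [NS]: N:car8-GO,E:wait,S:empty,W:wait | queues: N=0 E=1 S=0 W=2
Step 5 [EW]: N:wait,E:car2-GO,S:wait,W:car3-GO | queues: N=0 E=0 S=0 W=1
Step 6 [EW]: N:wait,E:empty,S:wait,W:car4-GO | queues: N=0 E=0 S=0 W=0

N: empty
E: empty
S: empty
W: empty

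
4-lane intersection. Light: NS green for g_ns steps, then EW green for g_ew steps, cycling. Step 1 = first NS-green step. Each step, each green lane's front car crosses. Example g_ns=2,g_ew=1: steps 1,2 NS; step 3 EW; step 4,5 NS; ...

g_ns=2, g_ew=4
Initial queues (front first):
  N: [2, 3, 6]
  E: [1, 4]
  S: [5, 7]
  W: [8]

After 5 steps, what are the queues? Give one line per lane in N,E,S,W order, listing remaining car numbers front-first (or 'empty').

Step 1 [NS]: N:car2-GO,E:wait,S:car5-GO,W:wait | queues: N=2 E=2 S=1 W=1
Step 2 [NS]: N:car3-GO,E:wait,S:car7-GO,W:wait | queues: N=1 E=2 S=0 W=1
Step 3 [EW]: N:wait,E:car1-GO,S:wait,W:car8-GO | queues: N=1 E=1 S=0 W=0
Step 4 [EW]: N:wait,E:car4-GO,S:wait,W:empty | queues: N=1 E=0 S=0 W=0
Step 5 [EW]: N:wait,E:empty,S:wait,W:empty | queues: N=1 E=0 S=0 W=0

N: 6
E: empty
S: empty
W: empty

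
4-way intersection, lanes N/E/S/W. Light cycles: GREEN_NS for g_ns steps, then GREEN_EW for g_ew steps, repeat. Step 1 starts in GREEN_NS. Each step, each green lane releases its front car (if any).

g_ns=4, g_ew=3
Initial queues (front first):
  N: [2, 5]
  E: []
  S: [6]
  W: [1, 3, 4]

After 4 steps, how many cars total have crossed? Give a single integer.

Step 1 [NS]: N:car2-GO,E:wait,S:car6-GO,W:wait | queues: N=1 E=0 S=0 W=3
Step 2 [NS]: N:car5-GO,E:wait,S:empty,W:wait | queues: N=0 E=0 S=0 W=3
Step 3 [NS]: N:empty,E:wait,S:empty,W:wait | queues: N=0 E=0 S=0 W=3
Step 4 [NS]: N:empty,E:wait,S:empty,W:wait | queues: N=0 E=0 S=0 W=3
Cars crossed by step 4: 3

Answer: 3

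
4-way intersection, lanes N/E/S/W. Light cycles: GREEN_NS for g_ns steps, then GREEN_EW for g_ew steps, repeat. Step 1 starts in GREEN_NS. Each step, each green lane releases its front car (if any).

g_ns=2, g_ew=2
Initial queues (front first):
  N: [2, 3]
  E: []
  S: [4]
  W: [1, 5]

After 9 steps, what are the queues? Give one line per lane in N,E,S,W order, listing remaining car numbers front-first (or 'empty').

Step 1 [NS]: N:car2-GO,E:wait,S:car4-GO,W:wait | queues: N=1 E=0 S=0 W=2
Step 2 [NS]: N:car3-GO,E:wait,S:empty,W:wait | queues: N=0 E=0 S=0 W=2
Step 3 [EW]: N:wait,E:empty,S:wait,W:car1-GO | queues: N=0 E=0 S=0 W=1
Step 4 [EW]: N:wait,E:empty,S:wait,W:car5-GO | queues: N=0 E=0 S=0 W=0

N: empty
E: empty
S: empty
W: empty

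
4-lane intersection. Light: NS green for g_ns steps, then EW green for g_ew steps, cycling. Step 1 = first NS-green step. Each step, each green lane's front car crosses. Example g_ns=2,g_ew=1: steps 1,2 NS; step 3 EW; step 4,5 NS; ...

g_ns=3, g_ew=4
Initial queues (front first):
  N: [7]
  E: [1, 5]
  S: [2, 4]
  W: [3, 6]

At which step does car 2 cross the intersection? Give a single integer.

Step 1 [NS]: N:car7-GO,E:wait,S:car2-GO,W:wait | queues: N=0 E=2 S=1 W=2
Step 2 [NS]: N:empty,E:wait,S:car4-GO,W:wait | queues: N=0 E=2 S=0 W=2
Step 3 [NS]: N:empty,E:wait,S:empty,W:wait | queues: N=0 E=2 S=0 W=2
Step 4 [EW]: N:wait,E:car1-GO,S:wait,W:car3-GO | queues: N=0 E=1 S=0 W=1
Step 5 [EW]: N:wait,E:car5-GO,S:wait,W:car6-GO | queues: N=0 E=0 S=0 W=0
Car 2 crosses at step 1

1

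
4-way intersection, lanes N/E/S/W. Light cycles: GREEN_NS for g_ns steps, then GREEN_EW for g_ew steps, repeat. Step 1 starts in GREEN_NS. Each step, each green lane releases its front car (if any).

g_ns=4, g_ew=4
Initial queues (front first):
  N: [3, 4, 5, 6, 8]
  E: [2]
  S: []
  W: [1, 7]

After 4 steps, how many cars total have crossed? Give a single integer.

Step 1 [NS]: N:car3-GO,E:wait,S:empty,W:wait | queues: N=4 E=1 S=0 W=2
Step 2 [NS]: N:car4-GO,E:wait,S:empty,W:wait | queues: N=3 E=1 S=0 W=2
Step 3 [NS]: N:car5-GO,E:wait,S:empty,W:wait | queues: N=2 E=1 S=0 W=2
Step 4 [NS]: N:car6-GO,E:wait,S:empty,W:wait | queues: N=1 E=1 S=0 W=2
Cars crossed by step 4: 4

Answer: 4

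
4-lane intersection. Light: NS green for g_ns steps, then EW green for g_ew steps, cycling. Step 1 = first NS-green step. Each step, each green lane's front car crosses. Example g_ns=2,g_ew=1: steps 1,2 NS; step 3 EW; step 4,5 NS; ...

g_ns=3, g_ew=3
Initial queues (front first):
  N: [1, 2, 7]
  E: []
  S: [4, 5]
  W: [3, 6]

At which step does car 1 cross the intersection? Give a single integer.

Step 1 [NS]: N:car1-GO,E:wait,S:car4-GO,W:wait | queues: N=2 E=0 S=1 W=2
Step 2 [NS]: N:car2-GO,E:wait,S:car5-GO,W:wait | queues: N=1 E=0 S=0 W=2
Step 3 [NS]: N:car7-GO,E:wait,S:empty,W:wait | queues: N=0 E=0 S=0 W=2
Step 4 [EW]: N:wait,E:empty,S:wait,W:car3-GO | queues: N=0 E=0 S=0 W=1
Step 5 [EW]: N:wait,E:empty,S:wait,W:car6-GO | queues: N=0 E=0 S=0 W=0
Car 1 crosses at step 1

1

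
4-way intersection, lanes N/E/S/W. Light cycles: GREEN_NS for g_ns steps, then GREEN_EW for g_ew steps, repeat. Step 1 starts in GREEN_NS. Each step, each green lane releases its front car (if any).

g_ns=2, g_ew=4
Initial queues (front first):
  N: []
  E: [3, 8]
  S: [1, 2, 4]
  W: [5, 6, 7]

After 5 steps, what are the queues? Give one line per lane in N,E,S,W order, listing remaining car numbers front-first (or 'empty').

Step 1 [NS]: N:empty,E:wait,S:car1-GO,W:wait | queues: N=0 E=2 S=2 W=3
Step 2 [NS]: N:empty,E:wait,S:car2-GO,W:wait | queues: N=0 E=2 S=1 W=3
Step 3 [EW]: N:wait,E:car3-GO,S:wait,W:car5-GO | queues: N=0 E=1 S=1 W=2
Step 4 [EW]: N:wait,E:car8-GO,S:wait,W:car6-GO | queues: N=0 E=0 S=1 W=1
Step 5 [EW]: N:wait,E:empty,S:wait,W:car7-GO | queues: N=0 E=0 S=1 W=0

N: empty
E: empty
S: 4
W: empty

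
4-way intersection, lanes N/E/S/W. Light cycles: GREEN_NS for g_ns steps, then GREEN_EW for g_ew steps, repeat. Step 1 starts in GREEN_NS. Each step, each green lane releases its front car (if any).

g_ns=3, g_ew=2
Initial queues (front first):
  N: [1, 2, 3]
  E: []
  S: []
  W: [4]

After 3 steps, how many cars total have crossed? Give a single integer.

Step 1 [NS]: N:car1-GO,E:wait,S:empty,W:wait | queues: N=2 E=0 S=0 W=1
Step 2 [NS]: N:car2-GO,E:wait,S:empty,W:wait | queues: N=1 E=0 S=0 W=1
Step 3 [NS]: N:car3-GO,E:wait,S:empty,W:wait | queues: N=0 E=0 S=0 W=1
Cars crossed by step 3: 3

Answer: 3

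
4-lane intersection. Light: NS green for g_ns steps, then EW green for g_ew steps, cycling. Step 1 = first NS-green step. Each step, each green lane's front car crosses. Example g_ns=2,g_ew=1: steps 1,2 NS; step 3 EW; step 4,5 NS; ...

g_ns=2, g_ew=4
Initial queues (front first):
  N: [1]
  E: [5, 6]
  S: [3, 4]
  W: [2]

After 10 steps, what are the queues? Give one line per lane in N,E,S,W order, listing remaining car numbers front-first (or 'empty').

Step 1 [NS]: N:car1-GO,E:wait,S:car3-GO,W:wait | queues: N=0 E=2 S=1 W=1
Step 2 [NS]: N:empty,E:wait,S:car4-GO,W:wait | queues: N=0 E=2 S=0 W=1
Step 3 [EW]: N:wait,E:car5-GO,S:wait,W:car2-GO | queues: N=0 E=1 S=0 W=0
Step 4 [EW]: N:wait,E:car6-GO,S:wait,W:empty | queues: N=0 E=0 S=0 W=0

N: empty
E: empty
S: empty
W: empty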